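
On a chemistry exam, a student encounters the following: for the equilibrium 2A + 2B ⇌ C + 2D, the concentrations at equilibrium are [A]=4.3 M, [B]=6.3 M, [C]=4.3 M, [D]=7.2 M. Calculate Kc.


Kc = [C][D]^2/([A]^2[B]^2)
= (4.3^1 × 7.2^2)/(4.3^2 × 6.3^2)
= 222.912/733.8681
= 0.3037

0.3037


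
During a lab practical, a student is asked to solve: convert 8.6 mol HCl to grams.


M(HCl) = 36.46 g/mol
mass = n × M = 8.6 × 36.46 = 313.56 g

313.56 g


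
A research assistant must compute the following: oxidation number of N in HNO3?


(+1) + x + 3(-2) = 0, so x = +5
Oxidation number: +5

+5


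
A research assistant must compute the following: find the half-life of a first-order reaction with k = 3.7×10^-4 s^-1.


t½ = ln2/k = 0.693147/(3.7×10^-4 s^-1)
= 1873 s

1873 s


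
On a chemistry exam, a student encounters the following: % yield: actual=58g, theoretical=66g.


% yield = actual/theoretical × 100
= 58/66 × 100
= 87.88%

87.88%


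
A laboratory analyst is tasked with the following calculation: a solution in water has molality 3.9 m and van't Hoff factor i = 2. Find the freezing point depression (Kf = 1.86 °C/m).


ΔTf = Kf × m × i
= 1.86 × 3.9 × 2
= 14.508 °C

14.508 °C


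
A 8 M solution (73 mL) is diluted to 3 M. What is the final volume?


C1V1 = C2V2
8 × 73 = 3 × V2
V2 = 584/3 = 194.67 mL

194.67 mL


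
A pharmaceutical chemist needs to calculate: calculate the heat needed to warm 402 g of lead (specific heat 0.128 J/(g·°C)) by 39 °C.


q = mcΔT = 402 × 0.128 × 39
= 2006.78 J

2006.78 J


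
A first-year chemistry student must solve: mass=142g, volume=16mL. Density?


ρ = mass/volume
= 142/16
= 8.875 g/mL

8.875 g/mL


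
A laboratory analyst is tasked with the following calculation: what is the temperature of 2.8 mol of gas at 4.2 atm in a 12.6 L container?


PV = nRT  (R = 0.08206 L·atm/(mol·K))
T = PV/(nR) = 4.2×12.6/(2.8×0.08206)
= 52.92/0.229768
= 230.32 K

230.32 K


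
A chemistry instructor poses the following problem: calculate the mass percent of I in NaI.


M(NaI) = 1×22.99 + 1×126.9 = 149.89 g/mol
Mass of I = 1 × 126.9 = 126.90 g/mol
% I = 126.90/149.89 × 100 = 84.66%

84.66%


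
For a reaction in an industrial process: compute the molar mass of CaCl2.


M(CaCl2) = 1×40.08 + 2×35.45
= 40.08 + 70.9
= 110.98 g/mol

110.98 g/mol


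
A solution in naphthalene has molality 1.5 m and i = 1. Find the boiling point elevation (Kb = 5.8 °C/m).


ΔTb = Kb × m × i
= 5.8 × 1.5 × 1
= 8.7 °C

8.7 °C


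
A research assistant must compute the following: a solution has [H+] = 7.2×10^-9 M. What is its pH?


pH = -log10([H+]) = -log10(7.2×10^-9)
= 9 - log10(7.2)
= 9 - 0.86
= 8.14

8.14


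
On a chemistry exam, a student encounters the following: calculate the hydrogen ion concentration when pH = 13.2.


[H+] = 10^(-pH) = 10^(-13.2)
= 6.31×10^-14 M

6.31×10^-14 M


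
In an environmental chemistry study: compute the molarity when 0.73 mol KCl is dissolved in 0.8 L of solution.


M = n/V = 0.73/0.8 = 0.913 mol/L

0.913 M


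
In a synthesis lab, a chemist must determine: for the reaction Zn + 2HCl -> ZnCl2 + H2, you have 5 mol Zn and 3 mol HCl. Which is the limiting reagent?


Mole ratio available / coefficient:
  Zn: 5/1 = 5.000
  HCl: 3/2 = 1.500
Smaller ratio is limiting.

HCl


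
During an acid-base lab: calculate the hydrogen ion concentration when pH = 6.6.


[H+] = 10^(-pH) = 10^(-6.6)
= 2.51×10^-7 M

2.51×10^-7 M


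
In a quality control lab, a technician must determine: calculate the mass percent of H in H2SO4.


M(H2SO4) = 2×1.008 + 1×32.07 + 4×16.0 = 98.086 g/mol
Mass of H = 2 × 1.008 = 2.016 g/mol
% H = 2.016/98.086 × 100 = 2.06%

2.06%


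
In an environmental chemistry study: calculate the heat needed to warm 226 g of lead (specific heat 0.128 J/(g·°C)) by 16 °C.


q = mcΔT = 226 × 0.128 × 16
= 462.85 J

462.85 J


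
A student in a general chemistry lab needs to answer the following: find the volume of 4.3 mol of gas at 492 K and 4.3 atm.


PV = nRT  (R = 0.08206 L·atm/(mol·K))
V = nRT/P = 4.3×0.08206×492/4.3
= 40.374 L

40.374 L


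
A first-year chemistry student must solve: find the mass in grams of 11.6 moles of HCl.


M(HCl) = 36.46 g/mol
mass = n × M = 11.6 × 36.46 = 422.94 g

422.94 g


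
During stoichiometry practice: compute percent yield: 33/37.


% yield = actual/theoretical × 100
= 33/37 × 100
= 89.19%

89.19%


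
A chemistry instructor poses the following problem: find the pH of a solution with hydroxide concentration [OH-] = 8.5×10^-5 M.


pOH = -log10([OH-]) = -log10(8.5×10^-5)
= 5 - log10(8.5) = 4.07
pH = 14 - pOH = 14 - 4.07 = 9.93

9.93


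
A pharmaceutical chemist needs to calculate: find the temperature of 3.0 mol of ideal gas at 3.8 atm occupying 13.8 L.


PV = nRT  (R = 0.08206 L·atm/(mol·K))
T = PV/(nR) = 3.8×13.8/(3.0×0.08206)
= 52.44/0.246180
= 213.01 K

213.01 K


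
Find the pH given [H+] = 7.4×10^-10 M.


pH = -log10([H+]) = -log10(7.4×10^-10)
= 10 - log10(7.4)
= 10 - 0.87
= 9.13

9.13


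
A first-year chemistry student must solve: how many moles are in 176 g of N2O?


M(N2O) = 44.02 g/mol
n = mass/M = 176/44.02 = 3.9982 mol

3.9982 mol


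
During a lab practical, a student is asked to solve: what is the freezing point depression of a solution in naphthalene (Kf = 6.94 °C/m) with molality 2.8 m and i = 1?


ΔTf = Kf × m × i
= 6.94 × 2.8 × 1
= 19.432 °C

19.432 °C


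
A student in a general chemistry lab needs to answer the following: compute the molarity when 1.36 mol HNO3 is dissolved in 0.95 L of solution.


M = n/V = 1.36/0.95 = 1.432 mol/L

1.432 M


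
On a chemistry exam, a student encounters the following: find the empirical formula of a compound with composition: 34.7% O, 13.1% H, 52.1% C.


Assume 100 g sample. Moles of each element:
  O: 34.7/16.0 = 2.169 mol
  H: 13.1/1.008 = 12.996 mol
  C: 52.1/12.01 = 4.338 mol
Divide by smallest (2.169):
  O: 2.169/2.169 = 1.0
  H: 12.996/2.169 = 5.99
  C: 4.338/2.169 = 2.0
Empirical formula: C2H6O

C2H6O


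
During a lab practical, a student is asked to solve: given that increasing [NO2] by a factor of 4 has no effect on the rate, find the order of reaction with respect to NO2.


rate ∝ [NO2]^n
rate ∝ [NO2]^0
Order in NO2: 0

0


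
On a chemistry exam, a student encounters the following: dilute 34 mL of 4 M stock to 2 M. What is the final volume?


C1V1 = C2V2
4 × 34 = 2 × V2
V2 = 136/2 = 68.0 mL

68.0 mL


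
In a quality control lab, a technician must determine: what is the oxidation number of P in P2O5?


2x + 5(-2) = 0, so x = +5
Oxidation number: +5

+5


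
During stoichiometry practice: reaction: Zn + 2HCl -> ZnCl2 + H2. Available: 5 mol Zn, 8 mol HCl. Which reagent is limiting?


Mole ratio available / coefficient:
  Zn: 5/1 = 5.000
  HCl: 8/2 = 4.000
Smaller ratio is limiting.

HCl


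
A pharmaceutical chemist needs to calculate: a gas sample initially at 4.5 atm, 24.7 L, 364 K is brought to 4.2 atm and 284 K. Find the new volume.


P1V1/T1 = P2V2/T2
V2 = P1V1T2/(T1P2)
= 4.5×24.7×284/(364×4.2)
= 20.648 L

20.648 L


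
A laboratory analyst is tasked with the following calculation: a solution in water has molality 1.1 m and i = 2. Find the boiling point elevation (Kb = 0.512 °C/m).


ΔTb = Kb × m × i
= 0.512 × 1.1 × 2
= 1.1264 °C

1.1264 °C


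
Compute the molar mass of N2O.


M(N2O) = 2×14.01 + 1×16.0
= 28.02 + 16.0
= 44.02 g/mol

44.02 g/mol


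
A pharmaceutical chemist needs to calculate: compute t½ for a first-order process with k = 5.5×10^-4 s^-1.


t½ = ln2/k = 0.693147/(5.5×10^-4 s^-1)
= 1260 s

1260 s


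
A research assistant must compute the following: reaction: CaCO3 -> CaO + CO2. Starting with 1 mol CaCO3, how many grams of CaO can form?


Mole ratio CaO:CaCO3 = 1:1
n(CaO) = 1 × 1/1 = 1.000 mol
mass = 1.000 × 56.08 = 56.08 g

56.08 g


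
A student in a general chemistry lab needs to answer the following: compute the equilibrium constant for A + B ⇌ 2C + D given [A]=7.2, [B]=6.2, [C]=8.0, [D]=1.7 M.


Kc = [C]^2[D]/([A][B])
= (8.0^2 × 1.7^1)/(7.2^1 × 6.2^1)
= 108.8/44.64
= 2.437

2.437


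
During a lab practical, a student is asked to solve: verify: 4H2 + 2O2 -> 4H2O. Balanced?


Equation: 4H2 + 2O2 -> 4H2O
Check atoms: H: 8=8, O: 4=4
Balanced

Yes, balanced


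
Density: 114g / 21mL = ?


ρ = mass/volume
= 114/21
= 5.429 g/mL

5.429 g/mL


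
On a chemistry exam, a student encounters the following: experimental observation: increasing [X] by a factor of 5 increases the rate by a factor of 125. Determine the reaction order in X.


rate ∝ [X]^n
5^n = 125 → n = 3
Order in X: 3

3


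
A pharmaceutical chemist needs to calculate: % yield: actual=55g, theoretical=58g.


% yield = actual/theoretical × 100
= 55/58 × 100
= 94.83%

94.83%


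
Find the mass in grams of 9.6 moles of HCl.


M(HCl) = 36.46 g/mol
mass = n × M = 9.6 × 36.46 = 350.02 g

350.02 g


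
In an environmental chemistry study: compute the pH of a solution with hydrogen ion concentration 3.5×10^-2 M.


pH = -log10([H+]) = -log10(3.5×10^-2)
= 2 - log10(3.5)
= 2 - 0.54
= 1.46

1.46


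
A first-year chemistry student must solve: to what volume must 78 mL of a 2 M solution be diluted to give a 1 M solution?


C1V1 = C2V2
2 × 78 = 1 × V2
V2 = 156/1 = 156.0 mL

156.0 mL


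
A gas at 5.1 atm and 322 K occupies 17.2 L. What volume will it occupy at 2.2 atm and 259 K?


P1V1/T1 = P2V2/T2
V2 = P1V1T2/(T1P2)
= 5.1×17.2×259/(322×2.2)
= 32.072 L

32.072 L


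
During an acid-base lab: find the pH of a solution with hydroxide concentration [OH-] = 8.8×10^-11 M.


pOH = -log10([OH-]) = -log10(8.8×10^-11)
= 11 - log10(8.8) = 10.06
pH = 14 - pOH = 14 - 10.06 = 3.94

3.94


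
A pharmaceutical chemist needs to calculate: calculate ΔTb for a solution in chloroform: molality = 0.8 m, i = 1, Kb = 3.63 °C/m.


ΔTb = Kb × m × i
= 3.63 × 0.8 × 1
= 2.904 °C

2.904 °C


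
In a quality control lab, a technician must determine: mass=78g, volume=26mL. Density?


ρ = mass/volume
= 78/26
= 3.0 g/mL

3.0 g/mL


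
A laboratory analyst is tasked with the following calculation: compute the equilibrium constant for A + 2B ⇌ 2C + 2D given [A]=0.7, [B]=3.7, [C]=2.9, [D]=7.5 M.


Kc = [C]^2[D]^2/([A][B]^2)
= (2.9^2 × 7.5^2)/(0.7^1 × 3.7^2)
= 473.0625/9.583
= 49.36

49.36


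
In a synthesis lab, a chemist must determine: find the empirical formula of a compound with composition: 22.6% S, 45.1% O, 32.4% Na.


Assume 100 g sample. Moles of each element:
  S: 22.6/32.07 = 0.705 mol
  O: 45.1/16.0 = 2.819 mol
  Na: 32.4/22.99 = 1.409 mol
Divide by smallest (0.705):
  S: 0.705/0.705 = 1.0
  O: 2.819/0.705 = 4.0
  Na: 1.409/0.705 = 2.0
Empirical formula: Na2SO4

Na2SO4


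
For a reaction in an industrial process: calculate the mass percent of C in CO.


M(CO) = 1×12.01 + 1×16.0 = 28.01 g/mol
Mass of C = 1 × 12.01 = 12.01 g/mol
% C = 12.01/28.01 × 100 = 42.88%

42.88%


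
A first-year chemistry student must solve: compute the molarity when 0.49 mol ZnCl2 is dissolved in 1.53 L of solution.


M = n/V = 0.49/1.53 = 0.320 mol/L

0.320 M


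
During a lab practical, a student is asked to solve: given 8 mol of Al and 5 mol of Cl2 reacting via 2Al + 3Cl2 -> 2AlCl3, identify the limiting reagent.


Mole ratio available / coefficient:
  Al: 8/2 = 4.000
  Cl2: 5/3 = 1.667
Smaller ratio is limiting.

Cl2


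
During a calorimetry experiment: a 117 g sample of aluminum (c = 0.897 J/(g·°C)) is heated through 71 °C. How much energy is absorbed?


q = mcΔT = 117 × 0.897 × 71
= 7451.38 J

7451.38 J


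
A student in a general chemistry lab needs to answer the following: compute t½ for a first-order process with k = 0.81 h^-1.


t½ = ln2/k = 0.693147/(0.81 h^-1)
= 0.8557 h

0.8557 h


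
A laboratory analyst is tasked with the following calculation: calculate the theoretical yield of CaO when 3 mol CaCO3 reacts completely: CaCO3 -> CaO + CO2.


Mole ratio CaO:CaCO3 = 1:1
n(CaO) = 3 × 1/1 = 3.000 mol
mass = 3.000 × 56.08 = 168.24 g

168.24 g


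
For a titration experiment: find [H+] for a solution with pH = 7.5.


[H+] = 10^(-pH) = 10^(-7.5)
= 3.16×10^-8 M

3.16×10^-8 M


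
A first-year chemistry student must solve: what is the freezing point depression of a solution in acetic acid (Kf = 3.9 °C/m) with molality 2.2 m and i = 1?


ΔTf = Kf × m × i
= 3.9 × 2.2 × 1
= 8.58 °C

8.58 °C


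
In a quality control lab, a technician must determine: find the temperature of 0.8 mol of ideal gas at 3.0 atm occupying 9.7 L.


PV = nRT  (R = 0.08206 L·atm/(mol·K))
T = PV/(nR) = 3.0×9.7/(0.8×0.08206)
= 29.10/0.065648
= 443.27 K

443.27 K


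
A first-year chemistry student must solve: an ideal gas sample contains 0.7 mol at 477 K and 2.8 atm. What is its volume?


PV = nRT  (R = 0.08206 L·atm/(mol·K))
V = nRT/P = 0.7×0.08206×477/2.8
= 9.786 L

9.786 L


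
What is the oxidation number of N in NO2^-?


x + 2(-2) = -1, so x = +3
Oxidation number: +3

+3


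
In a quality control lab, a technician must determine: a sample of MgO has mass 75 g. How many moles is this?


M(MgO) = 40.31 g/mol
n = mass/M = 75/40.31 = 1.8606 mol

1.8606 mol


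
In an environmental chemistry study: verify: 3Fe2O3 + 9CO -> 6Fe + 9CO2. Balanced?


Equation: 3Fe2O3 + 9CO -> 6Fe + 9CO2
Check atoms: C: 9=9, Fe: 6=6, O: 18=18
Balanced

Yes, balanced


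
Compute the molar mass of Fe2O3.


M(Fe2O3) = 2×55.85 + 3×16.0
= 111.7 + 48.0
= 159.7 g/mol

159.7 g/mol


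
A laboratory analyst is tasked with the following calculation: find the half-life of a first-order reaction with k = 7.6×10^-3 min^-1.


t½ = ln2/k = 0.693147/(7.6×10^-3 min^-1)
= 91.20 min

91.20 min


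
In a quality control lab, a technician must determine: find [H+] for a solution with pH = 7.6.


[H+] = 10^(-pH) = 10^(-7.6)
= 2.51×10^-8 M

2.51×10^-8 M


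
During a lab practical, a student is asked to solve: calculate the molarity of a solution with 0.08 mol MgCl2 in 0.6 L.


M = n/V = 0.08/0.6 = 0.133 mol/L

0.133 M


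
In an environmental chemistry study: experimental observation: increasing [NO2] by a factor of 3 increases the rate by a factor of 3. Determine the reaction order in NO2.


rate ∝ [NO2]^n
3^n = 3 → n = 1
Order in NO2: 1

1


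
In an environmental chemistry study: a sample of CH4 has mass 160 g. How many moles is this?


M(CH4) = 16.04 g/mol
n = mass/M = 160/16.04 = 9.9751 mol

9.9751 mol


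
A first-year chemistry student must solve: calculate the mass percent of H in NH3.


M(NH3) = 1×14.01 + 3×1.008 = 17.034 g/mol
Mass of H = 3 × 1.008 = 3.024 g/mol
% H = 3.024/17.034 × 100 = 17.75%

17.75%


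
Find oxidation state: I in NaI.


halide: -1
Oxidation number: -1

-1


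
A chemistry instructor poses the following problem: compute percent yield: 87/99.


% yield = actual/theoretical × 100
= 87/99 × 100
= 87.88%

87.88%


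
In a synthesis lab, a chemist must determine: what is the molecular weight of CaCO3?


M(CaCO3) = 1×40.08 + 1×12.01 + 3×16.0
= 40.08 + 12.01 + 48.0
= 100.09 g/mol

100.09 g/mol


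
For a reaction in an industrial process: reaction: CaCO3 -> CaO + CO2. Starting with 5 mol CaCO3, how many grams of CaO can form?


Mole ratio CaO:CaCO3 = 1:1
n(CaO) = 5 × 1/1 = 5.000 mol
mass = 5.000 × 56.08 = 280.4 g

280.4 g


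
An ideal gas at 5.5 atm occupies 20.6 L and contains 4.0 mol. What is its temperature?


PV = nRT  (R = 0.08206 L·atm/(mol·K))
T = PV/(nR) = 5.5×20.6/(4.0×0.08206)
= 113.30/0.328240
= 345.17 K

345.17 K


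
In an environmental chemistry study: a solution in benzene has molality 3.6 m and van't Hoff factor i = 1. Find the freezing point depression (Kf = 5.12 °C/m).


ΔTf = Kf × m × i
= 5.12 × 3.6 × 1
= 18.432 °C

18.432 °C


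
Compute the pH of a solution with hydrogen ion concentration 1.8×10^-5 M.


pH = -log10([H+]) = -log10(1.8×10^-5)
= 5 - log10(1.8)
= 5 - 0.26
= 4.74

4.74


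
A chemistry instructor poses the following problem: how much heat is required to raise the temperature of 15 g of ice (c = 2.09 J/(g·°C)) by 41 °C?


q = mcΔT = 15 × 2.09 × 41
= 1285.35 J

1285.35 J


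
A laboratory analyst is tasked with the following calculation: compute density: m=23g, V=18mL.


ρ = mass/volume
= 23/18
= 1.278 g/mL

1.278 g/mL


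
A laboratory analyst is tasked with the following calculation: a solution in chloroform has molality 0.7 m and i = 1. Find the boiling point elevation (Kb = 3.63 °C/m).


ΔTb = Kb × m × i
= 3.63 × 0.7 × 1
= 2.541 °C

2.541 °C


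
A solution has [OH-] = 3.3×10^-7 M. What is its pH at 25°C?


pOH = -log10([OH-]) = -log10(3.3×10^-7)
= 7 - log10(3.3) = 6.48
pH = 14 - pOH = 14 - 6.48 = 7.52

7.52


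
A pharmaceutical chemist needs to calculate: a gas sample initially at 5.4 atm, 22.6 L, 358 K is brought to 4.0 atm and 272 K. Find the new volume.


P1V1/T1 = P2V2/T2
V2 = P1V1T2/(T1P2)
= 5.4×22.6×272/(358×4.0)
= 23.181 L

23.181 L


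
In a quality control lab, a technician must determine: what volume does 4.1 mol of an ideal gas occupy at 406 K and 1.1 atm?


PV = nRT  (R = 0.08206 L·atm/(mol·K))
V = nRT/P = 4.1×0.08206×406/1.1
= 124.179 L

124.179 L


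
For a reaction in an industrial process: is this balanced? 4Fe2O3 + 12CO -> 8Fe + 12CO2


Equation: 4Fe2O3 + 12CO -> 8Fe + 12CO2
Check atoms: C: 12=12, Fe: 8=8, O: 24=24
Balanced

Yes, balanced


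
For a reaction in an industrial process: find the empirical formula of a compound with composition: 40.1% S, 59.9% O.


Assume 100 g sample. Moles of each element:
  S: 40.1/32.07 = 1.25 mol
  O: 59.9/16.0 = 3.744 mol
Divide by smallest (1.25):
  S: 1.25/1.25 = 1.0
  O: 3.744/1.25 = 3.0
Empirical formula: SO3

SO3


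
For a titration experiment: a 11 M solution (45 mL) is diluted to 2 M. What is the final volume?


C1V1 = C2V2
11 × 45 = 2 × V2
V2 = 495/2 = 247.5 mL

247.5 mL


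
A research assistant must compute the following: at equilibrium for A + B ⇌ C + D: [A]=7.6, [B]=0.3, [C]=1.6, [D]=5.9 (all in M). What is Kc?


Kc = [C][D]/([A][B])
= (1.6^1 × 5.9^1)/(7.6^1 × 0.3^1)
= 9.44/2.28
= 4.140

4.140


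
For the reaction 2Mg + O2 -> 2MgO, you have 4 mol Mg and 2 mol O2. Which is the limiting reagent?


Mole ratio available / coefficient:
  Mg: 4/2 = 2.000
  O2: 2/1 = 2.000
Smaller ratio is limiting.

neither (stoichiometric); Mg and O2 are fully consumed


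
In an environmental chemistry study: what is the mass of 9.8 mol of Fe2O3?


M(Fe2O3) = 159.7 g/mol
mass = n × M = 9.8 × 159.7 = 1565.06 g

1565.06 g


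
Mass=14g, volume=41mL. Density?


ρ = mass/volume
= 14/41
= 0.341 g/mL

0.341 g/mL


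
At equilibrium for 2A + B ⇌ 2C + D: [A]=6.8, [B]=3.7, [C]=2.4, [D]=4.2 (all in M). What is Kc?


Kc = [C]^2[D]/([A]^2[B])
= (2.4^2 × 4.2^1)/(6.8^2 × 3.7^1)
= 24.192/171.088
= 0.1414

0.1414


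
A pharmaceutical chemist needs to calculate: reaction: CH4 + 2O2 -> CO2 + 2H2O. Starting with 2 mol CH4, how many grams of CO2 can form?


Mole ratio CO2:CH4 = 1:1
n(CO2) = 2 × 1/1 = 2.000 mol
mass = 2.000 × 44.01 = 88.02 g

88.02 g


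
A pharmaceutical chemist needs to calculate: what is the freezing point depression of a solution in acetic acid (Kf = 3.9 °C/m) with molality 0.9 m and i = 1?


ΔTf = Kf × m × i
= 3.9 × 0.9 × 1
= 3.51 °C

3.51 °C


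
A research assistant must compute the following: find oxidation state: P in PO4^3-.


x + 4(-2) = -3, so x = +5
Oxidation number: +5

+5


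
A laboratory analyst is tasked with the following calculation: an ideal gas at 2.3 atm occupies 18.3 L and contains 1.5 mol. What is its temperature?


PV = nRT  (R = 0.08206 L·atm/(mol·K))
T = PV/(nR) = 2.3×18.3/(1.5×0.08206)
= 42.09/0.123090
= 341.94 K

341.94 K


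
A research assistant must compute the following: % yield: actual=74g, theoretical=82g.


% yield = actual/theoretical × 100
= 74/82 × 100
= 90.24%

90.24%


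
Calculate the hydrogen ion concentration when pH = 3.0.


[H+] = 10^(-pH) = 10^(-3.0)
= 1.0×10^-3 M

1.0×10^-3 M


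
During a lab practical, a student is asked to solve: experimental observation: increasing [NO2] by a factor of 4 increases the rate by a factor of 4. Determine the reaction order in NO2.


rate ∝ [NO2]^n
4^n = 4 → n = 1
Order in NO2: 1

1


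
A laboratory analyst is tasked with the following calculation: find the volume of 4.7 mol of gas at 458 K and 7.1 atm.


PV = nRT  (R = 0.08206 L·atm/(mol·K))
V = nRT/P = 4.7×0.08206×458/7.1
= 24.879 L

24.879 L


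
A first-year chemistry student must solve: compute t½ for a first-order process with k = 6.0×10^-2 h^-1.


t½ = ln2/k = 0.693147/(6.0×10^-2 h^-1)
= 11.55 h

11.55 h


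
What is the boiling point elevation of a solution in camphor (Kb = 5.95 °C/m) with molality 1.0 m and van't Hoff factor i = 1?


ΔTb = Kb × m × i
= 5.95 × 1.0 × 1
= 5.95 °C

5.95 °C


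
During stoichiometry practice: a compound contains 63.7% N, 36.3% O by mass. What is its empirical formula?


Assume 100 g sample. Moles of each element:
  N: 63.7/14.01 = 4.547 mol
  O: 36.3/16.0 = 2.269 mol
Divide by smallest (2.269):
  N: 4.547/2.269 = 2.0
  O: 2.269/2.269 = 1.0
Empirical formula: N2O

N2O


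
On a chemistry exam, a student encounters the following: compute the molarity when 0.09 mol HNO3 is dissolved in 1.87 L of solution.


M = n/V = 0.09/1.87 = 0.048 mol/L

0.048 M


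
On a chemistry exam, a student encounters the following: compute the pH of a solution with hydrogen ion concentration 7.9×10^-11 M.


pH = -log10([H+]) = -log10(7.9×10^-11)
= 11 - log10(7.9)
= 11 - 0.9
= 10.1

10.1


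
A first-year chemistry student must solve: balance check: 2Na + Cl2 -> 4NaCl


Equation: 2Na + Cl2 -> 4NaCl
Check atoms: Cl: 2≠4, Na: 2≠4
Not balanced

No, not balanced


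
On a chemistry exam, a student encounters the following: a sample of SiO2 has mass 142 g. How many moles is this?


M(SiO2) = 60.09 g/mol
n = mass/M = 142/60.09 = 2.3631 mol

2.3631 mol


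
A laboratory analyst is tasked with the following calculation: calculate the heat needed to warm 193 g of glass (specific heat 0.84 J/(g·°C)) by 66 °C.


q = mcΔT = 193 × 0.84 × 66
= 10699.92 J

10699.92 J


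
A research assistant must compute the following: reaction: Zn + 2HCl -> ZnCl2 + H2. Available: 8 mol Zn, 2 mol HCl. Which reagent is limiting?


Mole ratio available / coefficient:
  Zn: 8/1 = 8.000
  HCl: 2/2 = 1.000
Smaller ratio is limiting.

HCl


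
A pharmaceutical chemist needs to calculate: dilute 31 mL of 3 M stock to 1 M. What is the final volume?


C1V1 = C2V2
3 × 31 = 1 × V2
V2 = 93/1 = 93.0 mL

93.0 mL


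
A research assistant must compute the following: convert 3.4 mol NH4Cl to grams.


M(NH4Cl) = 53.49 g/mol
mass = n × M = 3.4 × 53.49 = 181.87 g

181.87 g


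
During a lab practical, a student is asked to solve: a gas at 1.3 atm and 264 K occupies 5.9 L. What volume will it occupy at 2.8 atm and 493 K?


P1V1/T1 = P2V2/T2
V2 = P1V1T2/(T1P2)
= 1.3×5.9×493/(264×2.8)
= 5.115 L

5.115 L


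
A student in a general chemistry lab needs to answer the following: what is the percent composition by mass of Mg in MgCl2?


M(MgCl2) = 1×24.31 + 2×35.45 = 95.21 g/mol
Mass of Mg = 1 × 24.31 = 24.31 g/mol
% Mg = 24.31/95.21 × 100 = 25.53%

25.53%


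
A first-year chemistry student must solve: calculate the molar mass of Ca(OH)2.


M(Ca(OH)2) = 1×40.08 + 2×16.0 + 2×1.008
= 40.08 + 32.0 + 2.02
= 74.1 g/mol

74.1 g/mol


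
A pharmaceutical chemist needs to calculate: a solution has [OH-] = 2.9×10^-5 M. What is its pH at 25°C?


pOH = -log10([OH-]) = -log10(2.9×10^-5)
= 5 - log10(2.9) = 4.54
pH = 14 - pOH = 14 - 4.54 = 9.46

9.46


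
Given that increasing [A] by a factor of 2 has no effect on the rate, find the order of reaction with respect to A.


rate ∝ [A]^n
rate ∝ [A]^0
Order in A: 0

0


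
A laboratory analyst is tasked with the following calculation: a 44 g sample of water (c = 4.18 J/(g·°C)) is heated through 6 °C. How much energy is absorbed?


q = mcΔT = 44 × 4.18 × 6
= 1103.52 J

1103.52 J


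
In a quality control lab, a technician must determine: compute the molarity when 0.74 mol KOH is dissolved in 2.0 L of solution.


M = n/V = 0.74/2.0 = 0.370 mol/L

0.370 M


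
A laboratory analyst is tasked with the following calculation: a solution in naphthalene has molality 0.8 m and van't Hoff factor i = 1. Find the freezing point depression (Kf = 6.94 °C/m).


ΔTf = Kf × m × i
= 6.94 × 0.8 × 1
= 5.552 °C

5.552 °C


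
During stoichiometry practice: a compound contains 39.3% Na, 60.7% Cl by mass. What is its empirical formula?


Assume 100 g sample. Moles of each element:
  Na: 39.3/22.99 = 1.709 mol
  Cl: 60.7/35.45 = 1.712 mol
Divide by smallest (1.709):
  Na: 1.709/1.709 = 1.0
  Cl: 1.712/1.709 = 1.0
Empirical formula: NaCl

NaCl


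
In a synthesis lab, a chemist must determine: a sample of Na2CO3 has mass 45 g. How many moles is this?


M(Na2CO3) = 105.99 g/mol
n = mass/M = 45/105.99 = 0.4246 mol

0.4246 mol


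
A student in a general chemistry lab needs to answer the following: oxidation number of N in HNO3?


(+1) + x + 3(-2) = 0, so x = +5
Oxidation number: +5

+5


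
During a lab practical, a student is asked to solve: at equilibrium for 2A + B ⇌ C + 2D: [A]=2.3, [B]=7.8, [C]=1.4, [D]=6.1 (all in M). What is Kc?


Kc = [C][D]^2/([A]^2[B])
= (1.4^1 × 6.1^2)/(2.3^2 × 7.8^1)
= 52.094/41.262
= 1.263

1.263


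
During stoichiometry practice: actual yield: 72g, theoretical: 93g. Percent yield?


% yield = actual/theoretical × 100
= 72/93 × 100
= 77.42%

77.42%


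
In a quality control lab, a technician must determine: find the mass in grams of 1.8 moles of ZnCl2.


M(ZnCl2) = 136.28 g/mol
mass = n × M = 1.8 × 136.28 = 245.30 g

245.30 g


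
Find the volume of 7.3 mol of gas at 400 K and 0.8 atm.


PV = nRT  (R = 0.08206 L·atm/(mol·K))
V = nRT/P = 7.3×0.08206×400/0.8
= 299.519 L

299.519 L


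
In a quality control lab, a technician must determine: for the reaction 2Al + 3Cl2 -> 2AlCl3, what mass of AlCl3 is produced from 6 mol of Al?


Mole ratio AlCl3:Al = 2:2
n(AlCl3) = 6 × 2/2 = 6.000 mol
mass = 6.000 × 133.33 = 799.98 g

799.98 g


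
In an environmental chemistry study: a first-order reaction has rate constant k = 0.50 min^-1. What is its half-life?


t½ = ln2/k = 0.693147/(0.50 min^-1)
= 1.386 min

1.386 min


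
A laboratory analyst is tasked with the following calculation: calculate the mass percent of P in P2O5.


M(P2O5) = 2×30.97 + 5×16.0 = 141.94 g/mol
Mass of P = 2 × 30.97 = 61.94 g/mol
% P = 61.94/141.94 × 100 = 43.64%

43.64%


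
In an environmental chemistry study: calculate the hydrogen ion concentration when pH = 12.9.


[H+] = 10^(-pH) = 10^(-12.9)
= 1.26×10^-13 M

1.26×10^-13 M


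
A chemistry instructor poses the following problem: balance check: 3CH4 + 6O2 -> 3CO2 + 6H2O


Equation: 3CH4 + 6O2 -> 3CO2 + 6H2O
Check atoms: C: 3=3, H: 12=12, O: 12=12
Balanced

Yes, balanced


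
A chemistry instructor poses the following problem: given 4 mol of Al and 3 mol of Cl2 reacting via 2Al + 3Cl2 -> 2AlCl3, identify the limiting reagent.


Mole ratio available / coefficient:
  Al: 4/2 = 2.000
  Cl2: 3/3 = 1.000
Smaller ratio is limiting.

Cl2


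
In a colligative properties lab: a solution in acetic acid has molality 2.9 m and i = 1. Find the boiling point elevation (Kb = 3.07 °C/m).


ΔTb = Kb × m × i
= 3.07 × 2.9 × 1
= 8.903 °C

8.903 °C


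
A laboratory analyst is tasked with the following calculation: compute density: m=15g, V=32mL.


ρ = mass/volume
= 15/32
= 0.469 g/mL

0.469 g/mL


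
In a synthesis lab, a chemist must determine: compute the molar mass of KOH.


M(KOH) = 1×39.1 + 1×16.0 + 1×1.008
= 39.1 + 16.0 + 1.01
= 56.11 g/mol

56.11 g/mol


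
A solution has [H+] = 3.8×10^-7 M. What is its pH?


pH = -log10([H+]) = -log10(3.8×10^-7)
= 7 - log10(3.8)
= 7 - 0.58
= 6.42

6.42


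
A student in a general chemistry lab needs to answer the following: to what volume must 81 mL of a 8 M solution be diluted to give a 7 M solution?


C1V1 = C2V2
8 × 81 = 7 × V2
V2 = 648/7 = 92.57 mL

92.57 mL


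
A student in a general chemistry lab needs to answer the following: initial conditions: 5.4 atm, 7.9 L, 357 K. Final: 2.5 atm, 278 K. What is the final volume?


P1V1/T1 = P2V2/T2
V2 = P1V1T2/(T1P2)
= 5.4×7.9×278/(357×2.5)
= 13.288 L

13.288 L


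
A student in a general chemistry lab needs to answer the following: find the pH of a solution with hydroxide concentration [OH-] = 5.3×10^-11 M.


pOH = -log10([OH-]) = -log10(5.3×10^-11)
= 11 - log10(5.3) = 10.28
pH = 14 - pOH = 14 - 10.28 = 3.72

3.72


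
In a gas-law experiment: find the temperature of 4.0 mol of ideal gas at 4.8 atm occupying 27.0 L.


PV = nRT  (R = 0.08206 L·atm/(mol·K))
T = PV/(nR) = 4.8×27.0/(4.0×0.08206)
= 129.60/0.328240
= 394.83 K

394.83 K


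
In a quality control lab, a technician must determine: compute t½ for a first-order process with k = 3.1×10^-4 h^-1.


t½ = ln2/k = 0.693147/(3.1×10^-4 h^-1)
= 2236 h

2236 h


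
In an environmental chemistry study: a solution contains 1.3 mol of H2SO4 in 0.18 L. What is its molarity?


M = n/V = 1.3/0.18 = 7.222 mol/L

7.222 M


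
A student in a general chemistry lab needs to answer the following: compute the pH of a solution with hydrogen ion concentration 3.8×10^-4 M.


pH = -log10([H+]) = -log10(3.8×10^-4)
= 4 - log10(3.8)
= 4 - 0.58
= 3.42

3.42


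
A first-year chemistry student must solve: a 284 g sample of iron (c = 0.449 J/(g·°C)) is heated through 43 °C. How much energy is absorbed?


q = mcΔT = 284 × 0.449 × 43
= 5483.19 J

5483.19 J


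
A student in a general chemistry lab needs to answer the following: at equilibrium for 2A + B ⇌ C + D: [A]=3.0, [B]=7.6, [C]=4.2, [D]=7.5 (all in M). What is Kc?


Kc = [C][D]/([A]^2[B])
= (4.2^1 × 7.5^1)/(3.0^2 × 7.6^1)
= 31.5/68.4
= 0.4605

0.4605


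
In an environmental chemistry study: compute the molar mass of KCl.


M(KCl) = 1×39.1 + 1×35.45
= 39.1 + 35.45
= 74.55 g/mol

74.55 g/mol


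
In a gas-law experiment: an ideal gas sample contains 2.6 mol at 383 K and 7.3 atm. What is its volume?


PV = nRT  (R = 0.08206 L·atm/(mol·K))
V = nRT/P = 2.6×0.08206×383/7.3
= 11.194 L

11.194 L


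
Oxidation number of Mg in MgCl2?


Group 2 metal: +2
Oxidation number: +2

+2


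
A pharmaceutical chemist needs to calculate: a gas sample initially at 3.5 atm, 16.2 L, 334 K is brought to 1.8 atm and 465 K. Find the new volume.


P1V1/T1 = P2V2/T2
V2 = P1V1T2/(T1P2)
= 3.5×16.2×465/(334×1.8)
= 43.855 L

43.855 L


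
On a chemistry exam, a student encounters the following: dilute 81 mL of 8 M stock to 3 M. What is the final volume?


C1V1 = C2V2
8 × 81 = 3 × V2
V2 = 648/3 = 216.0 mL

216.0 mL


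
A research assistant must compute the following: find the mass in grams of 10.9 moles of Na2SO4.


M(Na2SO4) = 142.05 g/mol
mass = n × M = 10.9 × 142.05 = 1548.35 g

1548.35 g


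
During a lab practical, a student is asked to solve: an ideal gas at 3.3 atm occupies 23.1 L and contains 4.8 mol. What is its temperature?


PV = nRT  (R = 0.08206 L·atm/(mol·K))
T = PV/(nR) = 3.3×23.1/(4.8×0.08206)
= 76.23/0.393888
= 193.53 K

193.53 K


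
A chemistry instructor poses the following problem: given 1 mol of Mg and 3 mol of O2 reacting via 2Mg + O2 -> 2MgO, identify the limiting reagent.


Mole ratio available / coefficient:
  Mg: 1/2 = 0.500
  O2: 3/1 = 3.000
Smaller ratio is limiting.

Mg


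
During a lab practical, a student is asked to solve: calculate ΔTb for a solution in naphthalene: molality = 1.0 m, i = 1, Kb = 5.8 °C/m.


ΔTb = Kb × m × i
= 5.8 × 1.0 × 1
= 5.8 °C

5.8 °C


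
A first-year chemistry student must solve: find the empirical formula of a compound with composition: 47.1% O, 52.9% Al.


Assume 100 g sample. Moles of each element:
  O: 47.1/16.0 = 2.944 mol
  Al: 52.9/26.98 = 1.961 mol
Divide by smallest (1.961):
  O: 2.944/1.961 = 1.5
  Al: 1.961/1.961 = 1.0
Multiply all ratios by 2 to obtain whole numbers.
Empirical formula: Al2O3

Al2O3


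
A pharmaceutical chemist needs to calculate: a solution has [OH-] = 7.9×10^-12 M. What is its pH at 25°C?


pOH = -log10([OH-]) = -log10(7.9×10^-12)
= 12 - log10(7.9) = 11.1
pH = 14 - pOH = 14 - 11.1 = 2.9

2.9


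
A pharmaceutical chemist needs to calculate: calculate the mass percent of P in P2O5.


M(P2O5) = 2×30.97 + 5×16.0 = 141.94 g/mol
Mass of P = 2 × 30.97 = 61.94 g/mol
% P = 61.94/141.94 × 100 = 43.64%

43.64%


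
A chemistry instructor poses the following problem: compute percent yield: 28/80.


% yield = actual/theoretical × 100
= 28/80 × 100
= 35.0%

35.0%


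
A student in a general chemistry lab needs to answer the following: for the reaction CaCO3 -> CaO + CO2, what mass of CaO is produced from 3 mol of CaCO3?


Mole ratio CaO:CaCO3 = 1:1
n(CaO) = 3 × 1/1 = 3.000 mol
mass = 3.000 × 56.08 = 168.24 g

168.24 g


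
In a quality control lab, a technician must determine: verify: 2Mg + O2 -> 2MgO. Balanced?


Equation: 2Mg + O2 -> 2MgO
Check atoms: Mg: 2=2, O: 2=2
Balanced

Yes, balanced


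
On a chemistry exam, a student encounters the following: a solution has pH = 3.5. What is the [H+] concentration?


[H+] = 10^(-pH) = 10^(-3.5)
= 3.16×10^-4 M

3.16×10^-4 M


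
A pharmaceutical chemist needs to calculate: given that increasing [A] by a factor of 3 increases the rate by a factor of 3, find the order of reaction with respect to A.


rate ∝ [A]^n
3^n = 3 → n = 1
Order in A: 1

1


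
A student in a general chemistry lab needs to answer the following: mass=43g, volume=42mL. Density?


ρ = mass/volume
= 43/42
= 1.024 g/mL

1.024 g/mL


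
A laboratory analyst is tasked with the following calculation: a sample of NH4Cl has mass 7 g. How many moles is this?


M(NH4Cl) = 53.49 g/mol
n = mass/M = 7/53.49 = 0.1309 mol

0.1309 mol


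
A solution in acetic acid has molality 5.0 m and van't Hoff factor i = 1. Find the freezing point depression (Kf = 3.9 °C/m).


ΔTf = Kf × m × i
= 3.9 × 5.0 × 1
= 19.5 °C

19.5 °C


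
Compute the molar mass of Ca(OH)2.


M(Ca(OH)2) = 1×40.08 + 2×16.0 + 2×1.008
= 40.08 + 32.0 + 2.02
= 74.1 g/mol

74.1 g/mol


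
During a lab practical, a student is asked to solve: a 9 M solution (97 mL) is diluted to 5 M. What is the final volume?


C1V1 = C2V2
9 × 97 = 5 × V2
V2 = 873/5 = 174.6 mL

174.6 mL


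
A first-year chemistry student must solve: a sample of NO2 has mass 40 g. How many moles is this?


M(NO2) = 46.01 g/mol
n = mass/M = 40/46.01 = 0.8694 mol

0.8694 mol


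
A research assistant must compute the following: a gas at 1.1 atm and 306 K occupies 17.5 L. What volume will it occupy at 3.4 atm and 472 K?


P1V1/T1 = P2V2/T2
V2 = P1V1T2/(T1P2)
= 1.1×17.5×472/(306×3.4)
= 8.733 L

8.733 L


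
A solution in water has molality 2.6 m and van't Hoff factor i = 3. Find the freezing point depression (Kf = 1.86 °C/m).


ΔTf = Kf × m × i
= 1.86 × 2.6 × 3
= 14.508 °C

14.508 °C


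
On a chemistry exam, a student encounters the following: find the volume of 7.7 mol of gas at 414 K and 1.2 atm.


PV = nRT  (R = 0.08206 L·atm/(mol·K))
V = nRT/P = 7.7×0.08206×414/1.2
= 217.992 L

217.992 L


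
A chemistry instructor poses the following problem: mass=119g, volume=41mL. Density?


ρ = mass/volume
= 119/41
= 2.902 g/mL

2.902 g/mL


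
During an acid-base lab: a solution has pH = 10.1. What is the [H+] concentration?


[H+] = 10^(-pH) = 10^(-10.1)
= 7.94×10^-11 M

7.94×10^-11 M


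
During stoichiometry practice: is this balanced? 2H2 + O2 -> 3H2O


Equation: 2H2 + O2 -> 3H2O
Check atoms: H: 4≠6, O: 2≠3
Not balanced

No, not balanced


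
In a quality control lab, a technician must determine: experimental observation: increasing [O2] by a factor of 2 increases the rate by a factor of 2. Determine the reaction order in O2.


rate ∝ [O2]^n
2^n = 2 → n = 1
Order in O2: 1

1


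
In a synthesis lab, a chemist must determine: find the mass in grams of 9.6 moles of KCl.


M(KCl) = 74.55 g/mol
mass = n × M = 9.6 × 74.55 = 715.68 g

715.68 g


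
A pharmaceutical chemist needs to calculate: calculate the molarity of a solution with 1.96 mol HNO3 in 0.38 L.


M = n/V = 1.96/0.38 = 5.158 mol/L

5.158 M


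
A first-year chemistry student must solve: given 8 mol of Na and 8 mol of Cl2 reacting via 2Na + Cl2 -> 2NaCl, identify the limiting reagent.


Mole ratio available / coefficient:
  Na: 8/2 = 4.000
  Cl2: 8/1 = 8.000
Smaller ratio is limiting.

Na


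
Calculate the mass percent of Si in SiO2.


M(SiO2) = 1×28.09 + 2×16.0 = 60.09 g/mol
Mass of Si = 1 × 28.09 = 28.09 g/mol
% Si = 28.09/60.09 × 100 = 46.75%

46.75%


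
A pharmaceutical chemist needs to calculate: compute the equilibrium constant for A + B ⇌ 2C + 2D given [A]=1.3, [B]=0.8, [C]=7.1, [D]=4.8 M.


Kc = [C]^2[D]^2/([A][B])
= (7.1^2 × 4.8^2)/(1.3^1 × 0.8^1)
= 1161.4464/1.04
= 1117

1117


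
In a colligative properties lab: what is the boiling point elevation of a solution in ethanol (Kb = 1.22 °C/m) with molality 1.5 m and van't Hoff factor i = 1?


ΔTb = Kb × m × i
= 1.22 × 1.5 × 1
= 1.83 °C

1.83 °C


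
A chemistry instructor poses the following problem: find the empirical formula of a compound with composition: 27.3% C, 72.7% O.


Assume 100 g sample. Moles of each element:
  C: 27.3/12.01 = 2.273 mol
  O: 72.7/16.0 = 4.544 mol
Divide by smallest (2.273):
  C: 2.273/2.273 = 1.0
  O: 4.544/2.273 = 2.0
Empirical formula: CO2

CO2


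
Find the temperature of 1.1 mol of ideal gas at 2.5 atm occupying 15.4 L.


PV = nRT  (R = 0.08206 L·atm/(mol·K))
T = PV/(nR) = 2.5×15.4/(1.1×0.08206)
= 38.50/0.090266
= 426.52 K

426.52 K


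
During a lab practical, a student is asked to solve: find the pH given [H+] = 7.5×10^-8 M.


pH = -log10([H+]) = -log10(7.5×10^-8)
= 8 - log10(7.5)
= 8 - 0.88
= 7.12

7.12


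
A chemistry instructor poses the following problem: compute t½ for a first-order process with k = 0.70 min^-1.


t½ = ln2/k = 0.693147/(0.70 min^-1)
= 0.9902 min

0.9902 min


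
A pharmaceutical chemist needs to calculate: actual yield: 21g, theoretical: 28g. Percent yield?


% yield = actual/theoretical × 100
= 21/28 × 100
= 75.0%

75.0%


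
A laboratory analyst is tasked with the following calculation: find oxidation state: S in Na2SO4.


2(+1) + x + 4(-2) = 0, so x = +6
Oxidation number: +6

+6


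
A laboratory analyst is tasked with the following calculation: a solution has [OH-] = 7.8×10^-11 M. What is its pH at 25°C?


pOH = -log10([OH-]) = -log10(7.8×10^-11)
= 11 - log10(7.8) = 10.11
pH = 14 - pOH = 14 - 10.11 = 3.89

3.89


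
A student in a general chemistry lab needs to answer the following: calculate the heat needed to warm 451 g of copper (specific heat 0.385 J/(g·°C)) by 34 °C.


q = mcΔT = 451 × 0.385 × 34
= 5903.59 J

5903.59 J
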